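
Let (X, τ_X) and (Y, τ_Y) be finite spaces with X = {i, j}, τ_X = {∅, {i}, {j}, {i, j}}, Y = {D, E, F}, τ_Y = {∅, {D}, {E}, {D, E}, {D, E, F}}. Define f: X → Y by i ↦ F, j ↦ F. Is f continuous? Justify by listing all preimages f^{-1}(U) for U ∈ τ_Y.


f IS continuous.

Compute f^{-1}(U) for each U ∈ τ_Y:
  U = ∅: f^{-1}(U) = ∅ ∈ τ_X ✓.
  U = {D}: f^{-1}(U) = ∅ ∈ τ_X ✓.
  U = {E}: f^{-1}(U) = ∅ ∈ τ_X ✓.
  U = {D, E}: f^{-1}(U) = ∅ ∈ τ_X ✓.
  U = {D, E, F}: f^{-1}(U) = {i, j} ∈ τ_X ✓.
Every preimage lies in τ_X, so f IS continuous.


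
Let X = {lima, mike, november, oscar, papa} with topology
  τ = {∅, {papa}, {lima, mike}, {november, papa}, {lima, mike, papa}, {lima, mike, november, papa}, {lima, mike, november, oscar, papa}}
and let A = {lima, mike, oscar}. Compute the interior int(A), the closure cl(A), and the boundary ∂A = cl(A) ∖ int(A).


int(A) = {lima, mike}, cl(A) = {lima, mike, oscar}, ∂A = {oscar}.

Closed sets in (X, τ) are complements of opens:
  closed(X, τ) = {∅, {oscar}, {november, oscar}, {lima, mike, oscar}, {november, oscar, papa}, {lima, mike, november, oscar}, {lima, mike, november, oscar, papa}}.
int(A) = ⋃ {U ∈ τ : U ⊆ A}. Opens contained in A: ∅, {lima, mike}.
Taking the union of these: int(A) = {lima, mike}.
cl(A) = ⋂ {C closed : A ⊆ C}. Closed sets containing A: {lima, mike, oscar}, {lima, mike, november, oscar}, {lima, mike, november, oscar, papa}.
Intersecting these: cl(A) = {lima, mike, oscar}.
∂A = cl(A) ∖ int(A) = {lima, mike, oscar} ∖ {lima, mike} = {oscar}.


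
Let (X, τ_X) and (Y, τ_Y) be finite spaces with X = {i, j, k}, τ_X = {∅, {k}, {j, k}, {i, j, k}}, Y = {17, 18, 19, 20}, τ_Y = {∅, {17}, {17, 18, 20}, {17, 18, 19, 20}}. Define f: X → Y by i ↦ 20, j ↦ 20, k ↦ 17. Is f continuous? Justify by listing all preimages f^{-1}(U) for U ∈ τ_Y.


f IS continuous.

Compute f^{-1}(U) for each U ∈ τ_Y:
  U = ∅: f^{-1}(U) = ∅ ∈ τ_X ✓.
  U = {17}: f^{-1}(U) = {k} ∈ τ_X ✓.
  U = {17, 18, 20}: f^{-1}(U) = {i, j, k} ∈ τ_X ✓.
  U = {17, 18, 19, 20}: f^{-1}(U) = {i, j, k} ∈ τ_X ✓.
Every preimage lies in τ_X, so f IS continuous.


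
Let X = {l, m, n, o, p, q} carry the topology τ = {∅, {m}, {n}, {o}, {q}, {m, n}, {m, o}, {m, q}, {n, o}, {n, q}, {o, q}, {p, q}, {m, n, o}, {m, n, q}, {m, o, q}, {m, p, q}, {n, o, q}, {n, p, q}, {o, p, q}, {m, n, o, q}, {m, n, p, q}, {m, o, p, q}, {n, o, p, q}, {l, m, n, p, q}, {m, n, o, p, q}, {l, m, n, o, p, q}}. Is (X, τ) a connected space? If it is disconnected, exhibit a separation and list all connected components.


(X, τ) is disconnected; components = [{o}, {l, m, n, p, q}].

Find clopen sets (U ∈ τ with X ∖ U ∈ τ):
  U = ∅, X ∖ U = {l, m, n, o, p, q} — both open, so U is clopen.
  U = {o}, X ∖ U = {l, m, n, p, q} — both open, so U is clopen.
  U = {l, m, n, p, q}, X ∖ U = {o} — both open, so U is clopen.
  U = {l, m, n, o, p, q}, X ∖ U = ∅ — both open, so U is clopen.
Nontrivial clopen(s) exist: e.g. {l, m, n, p, q}. So (X, τ) is disconnected.
Compute connected components by grouping points that agree on all clopens:
  component: {o}
  component: {l, m, n, p, q}


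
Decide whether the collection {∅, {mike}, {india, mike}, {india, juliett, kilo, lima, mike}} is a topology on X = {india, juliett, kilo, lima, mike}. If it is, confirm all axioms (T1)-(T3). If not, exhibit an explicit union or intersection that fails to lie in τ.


τ IS a topology on X.

Axiom (T1): ∅ ∈ τ? Yes; X ∈ τ? Yes.
Axiom (T2/T3): check pairwise unions and intersections of members of τ.
All pairwise intersections and unions checked — each lies in τ. Therefore τ satisfies (T1), (T2), (T3): it IS a topology on X.


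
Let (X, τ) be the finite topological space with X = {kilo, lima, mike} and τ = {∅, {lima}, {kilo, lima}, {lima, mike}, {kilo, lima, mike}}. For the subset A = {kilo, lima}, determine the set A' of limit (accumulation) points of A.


A' = {kilo, mike}

For each x ∈ X, list the open sets U ∈ τ with x ∈ U, then check whether U ∩ (A ∖ {x}) ≠ ∅ for every such U.
  x = kilo: opens ∋ x are {kilo, lima}, {kilo, lima, mike}; each meets A ∖ {kilo}, so x IS a limit point.
  x = lima: open {lima} ∋ x has {lima} ∩ (A ∖ {lima}) = ∅, so x is NOT a limit point.
  x = mike: opens ∋ x are {lima, mike}, {kilo, lima, mike}; each meets A ∖ {mike}, so x IS a limit point.
Collecting: A' = {kilo, mike}.


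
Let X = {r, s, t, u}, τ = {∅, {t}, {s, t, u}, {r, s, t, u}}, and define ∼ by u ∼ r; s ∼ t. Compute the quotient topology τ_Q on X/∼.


X/∼ = {[r=u], [s=t]}; |τ_Q| = 2.

Equivalence classes: [r=u], [s=t].
Quotient map π: X → X/∼ sends r ↦ [r=u], s ↦ [s=t], t ↦ [s=t], u ↦ [r=u].
For each subset V ⊆ X/∼, compute π^{-1}(V) ⊆ X and check whether π^{-1}(V) ∈ τ. V is open in τ_Q iff π^{-1}(V) ∈ τ.
  V = {}: π^{-1}(V) = ∅ ∈ τ ✓.
  V = {[r=u]}: π^{-1}(V) = {r, u} ∉ τ ✗.
  V = {[s=t]}: π^{-1}(V) = {s, t} ∉ τ ✗.
  V = {[r=u], [s=t]}: π^{-1}(V) = {r, s, t, u} ∈ τ ✓.
Open sets in the quotient: τ_Q = {{}, {[r=u], [s=t]}} (2 elements).


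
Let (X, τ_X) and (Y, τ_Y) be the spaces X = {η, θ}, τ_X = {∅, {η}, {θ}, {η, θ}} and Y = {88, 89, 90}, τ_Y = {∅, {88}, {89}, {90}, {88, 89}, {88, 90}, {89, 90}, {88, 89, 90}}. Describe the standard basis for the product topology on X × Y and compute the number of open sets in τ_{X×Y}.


Basis B = {∅ × ∅, {η} × {88}, {η} × {89}, {η} × {90}, {θ} × {88}, {θ} × {89}, {θ} × {90}, {η} × {88, 89}, {η} × {88, 90}, {η, θ} × {88}, {η} × {89, 90}, {η, θ} × {89}, {η, θ} × {90}, {θ} × {88, 89}, {θ} × {88, 90}, {θ} × {89, 90}, {η} × {88, 89, 90}, {θ} × {88, 89, 90}, {η, θ} × {88, 89}, {η, θ} × {88, 90}, {η, θ} × {89, 90}, {η, θ} × {88, 89, 90}}; |τ_{X×Y}| = 64.

Enumerate products U × V with U ∈ τ_X, V ∈ τ_Y (deduplicated):
  ∅ × ∅ = {} (∅)
  {η} × {88} = {(η,88)}
  {η} × {89} = {(η,89)}
  {η} × {90} = {(η,90)}
  {θ} × {88} = {(θ,88)}
  {θ} × {89} = {(θ,89)}
  {θ} × {90} = {(θ,90)}
  {η} × {88, 89} = {(η,88), (η,89)}
  {η} × {88, 90} = {(η,88), (η,90)}
  {η, θ} × {88} = {(η,88), (θ,88)}
  {η} × {89, 90} = {(η,89), (η,90)}
  {η, θ} × {89} = {(η,89), (θ,89)}
  {η, θ} × {90} = {(η,90), (θ,90)}
  {θ} × {88, 89} = {(θ,88), (θ,89)}
  {θ} × {88, 90} = {(θ,88), (θ,90)}
  {θ} × {89, 90} = {(θ,89), (θ,90)}
  {η} × {88, 89, 90} = {(η,88), (η,89), (η,90)}
  {θ} × {88, 89, 90} = {(θ,88), (θ,89), (θ,90)}
  {η, θ} × {88, 89} = {(η,88), (η,89), (θ,88), (θ,89)}
  {η, θ} × {88, 90} = {(η,88), (η,90), (θ,88), (θ,90)}
  {η, θ} × {89, 90} = {(η,89), (η,90), (θ,89), (θ,90)}
  {η, θ} × {88, 89, 90} = {(η,88), (η,89), (η,90), (θ,88), (θ,89), (θ,90)}
These 22 distinct sets form the basis B.
Close under arbitrary unions to get τ_{X×Y}; counting gives |τ_{X×Y}| = 64.


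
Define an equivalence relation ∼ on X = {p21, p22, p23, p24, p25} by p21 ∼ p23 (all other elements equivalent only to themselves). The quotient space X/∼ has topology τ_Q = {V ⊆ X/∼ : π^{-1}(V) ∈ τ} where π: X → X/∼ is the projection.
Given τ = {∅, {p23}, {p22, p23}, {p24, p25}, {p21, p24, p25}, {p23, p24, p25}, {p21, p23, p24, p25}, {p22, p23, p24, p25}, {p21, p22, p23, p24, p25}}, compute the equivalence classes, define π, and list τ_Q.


X/∼ = {[p21=p23], [p22], [p24], [p25]}; |τ_Q| = 4.

Equivalence classes: [p21=p23], [p22], [p24], [p25].
Quotient map π: X → X/∼ sends p21 ↦ [p21=p23], p22 ↦ [p22], p23 ↦ [p21=p23], p24 ↦ [p24], p25 ↦ [p25].
For each subset V ⊆ X/∼, compute π^{-1}(V) ⊆ X and check whether π^{-1}(V) ∈ τ. V is open in τ_Q iff π^{-1}(V) ∈ τ.
  V = {}: π^{-1}(V) = ∅ ∈ τ ✓.
  V = {[p21=p23]}: π^{-1}(V) = {p21, p23} ∉ τ ✗.
  V = {[p22]}: π^{-1}(V) = {p22} ∉ τ ✗.
  V = {[p21=p23], [p22]}: π^{-1}(V) = {p21, p22, p23} ∉ τ ✗.
  V = {[p24]}: π^{-1}(V) = {p24} ∉ τ ✗.
  V = {[p21=p23], [p24]}: π^{-1}(V) = {p21, p23, p24} ∉ τ ✗.
  V = {[p22], [p24]}: π^{-1}(V) = {p22, p24} ∉ τ ✗.
  V = {[p21=p23], [p22], [p24]}: π^{-1}(V) = {p21, p22, p23, p24} ∉ τ ✗.
  V = {[p25]}: π^{-1}(V) = {p25} ∉ τ ✗.
  V = {[p21=p23], [p25]}: π^{-1}(V) = {p21, p23, p25} ∉ τ ✗.
  V = {[p22], [p25]}: π^{-1}(V) = {p22, p25} ∉ τ ✗.
  V = {[p21=p23], [p22], [p25]}: π^{-1}(V) = {p21, p22, p23, p25} ∉ τ ✗.
  V = {[p24], [p25]}: π^{-1}(V) = {p24, p25} ∈ τ ✓.
  V = {[p21=p23], [p24], [p25]}: π^{-1}(V) = {p21, p23, p24, p25} ∈ τ ✓.
  V = {[p22], [p24], [p25]}: π^{-1}(V) = {p22, p24, p25} ∉ τ ✗.
  V = {[p21=p23], [p22], [p24], [p25]}: π^{-1}(V) = {p21, p22, p23, p24, p25} ∈ τ ✓.
Open sets in the quotient: τ_Q = {{}, {[p24], [p25]}, {[p21=p23], [p24], [p25]}, {[p21=p23], [p22], [p24], [p25]}} (4 elements).


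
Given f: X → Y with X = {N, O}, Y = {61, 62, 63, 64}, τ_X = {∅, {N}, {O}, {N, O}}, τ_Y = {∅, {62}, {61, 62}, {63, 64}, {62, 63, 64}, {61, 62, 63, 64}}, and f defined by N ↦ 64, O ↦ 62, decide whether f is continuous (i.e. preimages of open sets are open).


f IS continuous.

Compute f^{-1}(U) for each U ∈ τ_Y:
  U = ∅: f^{-1}(U) = ∅ ∈ τ_X ✓.
  U = {62}: f^{-1}(U) = {O} ∈ τ_X ✓.
  U = {61, 62}: f^{-1}(U) = {O} ∈ τ_X ✓.
  U = {63, 64}: f^{-1}(U) = {N} ∈ τ_X ✓.
  U = {62, 63, 64}: f^{-1}(U) = {N, O} ∈ τ_X ✓.
  U = {61, 62, 63, 64}: f^{-1}(U) = {N, O} ∈ τ_X ✓.
Every preimage lies in τ_X, so f IS continuous.


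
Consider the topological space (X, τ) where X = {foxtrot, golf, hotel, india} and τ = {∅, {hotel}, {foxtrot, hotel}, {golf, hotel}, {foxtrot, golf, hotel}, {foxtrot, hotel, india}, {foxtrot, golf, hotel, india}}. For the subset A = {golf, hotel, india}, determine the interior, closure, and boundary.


int(A) = {golf, hotel}, cl(A) = {foxtrot, golf, hotel, india}, ∂A = {foxtrot, india}.

Closed sets in (X, τ) are complements of opens:
  closed(X, τ) = {∅, {golf}, {india}, {foxtrot, india}, {golf, india}, {foxtrot, golf, india}, {foxtrot, golf, hotel, india}}.
int(A) = ⋃ {U ∈ τ : U ⊆ A}. Opens contained in A: ∅, {hotel}, {golf, hotel}.
Taking the union of these: int(A) = {golf, hotel}.
cl(A) = ⋂ {C closed : A ⊆ C}. Closed sets containing A: {foxtrot, golf, hotel, india}.
Intersecting these: cl(A) = {foxtrot, golf, hotel, india}.
∂A = cl(A) ∖ int(A) = {foxtrot, golf, hotel, india} ∖ {golf, hotel} = {foxtrot, india}.


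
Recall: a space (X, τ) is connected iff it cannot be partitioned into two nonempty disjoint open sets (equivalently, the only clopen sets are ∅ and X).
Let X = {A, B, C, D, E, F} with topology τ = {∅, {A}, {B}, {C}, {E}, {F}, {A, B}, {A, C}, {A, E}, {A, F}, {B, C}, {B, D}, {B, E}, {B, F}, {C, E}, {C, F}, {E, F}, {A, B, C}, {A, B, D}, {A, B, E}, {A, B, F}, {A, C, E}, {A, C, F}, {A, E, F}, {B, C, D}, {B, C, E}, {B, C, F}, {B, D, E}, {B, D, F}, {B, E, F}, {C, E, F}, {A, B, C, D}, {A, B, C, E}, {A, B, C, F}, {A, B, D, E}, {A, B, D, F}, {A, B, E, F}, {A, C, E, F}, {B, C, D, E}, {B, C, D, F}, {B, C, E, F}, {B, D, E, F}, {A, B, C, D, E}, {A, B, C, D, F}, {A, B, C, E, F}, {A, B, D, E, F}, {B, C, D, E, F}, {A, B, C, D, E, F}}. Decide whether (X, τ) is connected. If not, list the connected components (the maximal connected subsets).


(X, τ) is disconnected; components = [{A}, {C}, {E}, {F}, {B, D}].

Find clopen sets (U ∈ τ with X ∖ U ∈ τ):
  U = ∅, X ∖ U = {A, B, C, D, E, F} — both open, so U is clopen.
  U = {A}, X ∖ U = {B, C, D, E, F} — both open, so U is clopen.
  U = {C}, X ∖ U = {A, B, D, E, F} — both open, so U is clopen.
  U = {E}, X ∖ U = {A, B, C, D, F} — both open, so U is clopen.
  U = {F}, X ∖ U = {A, B, C, D, E} — both open, so U is clopen.
  U = {A, C}, X ∖ U = {B, D, E, F} — both open, so U is clopen.
  U = {A, E}, X ∖ U = {B, C, D, F} — both open, so U is clopen.
  U = {A, F}, X ∖ U = {B, C, D, E} — both open, so U is clopen.
  U = {B, D}, X ∖ U = {A, C, E, F} — both open, so U is clopen.
  U = {C, E}, X ∖ U = {A, B, D, F} — both open, so U is clopen.
  U = {C, F}, X ∖ U = {A, B, D, E} — both open, so U is clopen.
  U = {E, F}, X ∖ U = {A, B, C, D} — both open, so U is clopen.
  U = {A, B, D}, X ∖ U = {C, E, F} — both open, so U is clopen.
  U = {A, C, E}, X ∖ U = {B, D, F} — both open, so U is clopen.
  U = {A, C, F}, X ∖ U = {B, D, E} — both open, so U is clopen.
  U = {A, E, F}, X ∖ U = {B, C, D} — both open, so U is clopen.
  U = {B, C, D}, X ∖ U = {A, E, F} — both open, so U is clopen.
  U = {B, D, E}, X ∖ U = {A, C, F} — both open, so U is clopen.
  U = {B, D, F}, X ∖ U = {A, C, E} — both open, so U is clopen.
  U = {C, E, F}, X ∖ U = {A, B, D} — both open, so U is clopen.
  U = {A, B, C, D}, X ∖ U = {E, F} — both open, so U is clopen.
  U = {A, B, D, E}, X ∖ U = {C, F} — both open, so U is clopen.
  U = {A, B, D, F}, X ∖ U = {C, E} — both open, so U is clopen.
  U = {A, C, E, F}, X ∖ U = {B, D} — both open, so U is clopen.
  U = {B, C, D, E}, X ∖ U = {A, F} — both open, so U is clopen.
  U = {B, C, D, F}, X ∖ U = {A, E} — both open, so U is clopen.
  U = {B, D, E, F}, X ∖ U = {A, C} — both open, so U is clopen.
  U = {A, B, C, D, E}, X ∖ U = {F} — both open, so U is clopen.
  U = {A, B, C, D, F}, X ∖ U = {E} — both open, so U is clopen.
  U = {A, B, D, E, F}, X ∖ U = {C} — both open, so U is clopen.
  U = {B, C, D, E, F}, X ∖ U = {A} — both open, so U is clopen.
  U = {A, B, C, D, E, F}, X ∖ U = ∅ — both open, so U is clopen.
Nontrivial clopen(s) exist: e.g. {B, C, D, F}. So (X, τ) is disconnected.
Compute connected components by grouping points that agree on all clopens:
  component: {A}
  component: {C}
  component: {E}
  component: {F}
  component: {B, D}


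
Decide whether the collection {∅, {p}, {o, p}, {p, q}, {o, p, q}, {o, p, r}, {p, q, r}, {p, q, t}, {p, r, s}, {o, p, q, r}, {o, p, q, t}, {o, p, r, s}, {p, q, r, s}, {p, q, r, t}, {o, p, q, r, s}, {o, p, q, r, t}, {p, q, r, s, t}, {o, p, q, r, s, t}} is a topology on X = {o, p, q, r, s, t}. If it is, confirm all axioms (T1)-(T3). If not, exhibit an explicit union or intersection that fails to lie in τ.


τ is NOT a topology on X.

Axiom (T1): ∅ ∈ τ? Yes; X ∈ τ? Yes.
Axiom (T2/T3): check pairwise unions and intersections of members of τ.
Counterexample for (T3): {o, p, r} ∩ {p, q, r} = {p, r} ∉ τ. Therefore τ is NOT a topology.


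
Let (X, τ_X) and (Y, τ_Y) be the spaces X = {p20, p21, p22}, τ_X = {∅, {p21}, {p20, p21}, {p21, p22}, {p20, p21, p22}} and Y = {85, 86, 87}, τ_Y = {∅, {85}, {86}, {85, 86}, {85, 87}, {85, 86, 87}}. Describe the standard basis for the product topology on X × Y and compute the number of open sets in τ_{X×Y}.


Basis B = {∅ × ∅, {p21} × {85}, {p21} × {86}, {p20, p21} × {85}, {p20, p21} × {86}, {p21} × {85, 86}, {p21} × {85, 87}, {p21, p22} × {85}, {p21, p22} × {86}, {p20, p21, p22} × {85}, {p20, p21, p22} × {86}, {p21} × {85, 86, 87}, {p20, p21} × {85, 86}, {p20, p21} × {85, 87}, {p21, p22} × {85, 86}, {p21, p22} × {85, 87}, {p20, p21} × {85, 86, 87}, {p20, p21, p22} × {85, 86}, {p20, p21, p22} × {85, 87}, {p21, p22} × {85, 86, 87}, {p20, p21, p22} × {85, 86, 87}}; |τ_{X×Y}| = 70.

Enumerate products U × V with U ∈ τ_X, V ∈ τ_Y (deduplicated):
  ∅ × ∅ = {} (∅)
  {p21} × {85} = {(p21,85)}
  {p21} × {86} = {(p21,86)}
  {p20, p21} × {85} = {(p20,85), (p21,85)}
  {p20, p21} × {86} = {(p20,86), (p21,86)}
  {p21} × {85, 86} = {(p21,85), (p21,86)}
  {p21} × {85, 87} = {(p21,85), (p21,87)}
  {p21, p22} × {85} = {(p21,85), (p22,85)}
  {p21, p22} × {86} = {(p21,86), (p22,86)}
  {p20, p21, p22} × {85} = {(p20,85), (p21,85), (p22,85)}
  {p20, p21, p22} × {86} = {(p20,86), (p21,86), (p22,86)}
  {p21} × {85, 86, 87} = {(p21,85), (p21,86), (p21,87)}
  {p20, p21} × {85, 86} = {(p20,85), (p20,86), (p21,85), (p21,86)}
  {p20, p21} × {85, 87} = {(p20,85), (p20,87), (p21,85), (p21,87)}
  {p21, p22} × {85, 86} = {(p21,85), (p21,86), (p22,85), (p22,86)}
  {p21, p22} × {85, 87} = {(p21,85), (p21,87), (p22,85), (p22,87)}
  {p20, p21} × {85, 86, 87} = {(p20,85), (p20,86), (p20,87), (p21,85), (p21,86), (p21,87)}
  {p20, p21, p22} × {85, 86} = {(p20,85), (p20,86), (p21,85), (p21,86), (p22,85), (p22,86)}
  {p20, p21, p22} × {85, 87} = {(p20,85), (p20,87), (p21,85), (p21,87), (p22,85), (p22,87)}
  {p21, p22} × {85, 86, 87} = {(p21,85), (p21,86), (p21,87), (p22,85), (p22,86), (p22,87)}
  {p20, p21, p22} × {85, 86, 87} = {(p20,85), (p20,86), (p20,87), (p21,85), (p21,86), (p21,87), (p22,85), (p22,86), (p22,87)}
These 21 distinct sets form the basis B.
Close under arbitrary unions to get τ_{X×Y}; counting gives |τ_{X×Y}| = 70.


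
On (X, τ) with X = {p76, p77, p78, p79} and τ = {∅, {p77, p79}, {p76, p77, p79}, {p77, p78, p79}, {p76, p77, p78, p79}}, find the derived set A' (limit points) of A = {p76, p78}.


A' = ∅

For each x ∈ X, list the open sets U ∈ τ with x ∈ U, then check whether U ∩ (A ∖ {x}) ≠ ∅ for every such U.
  x = p76: open {p76, p77, p79} ∋ x has {p76, p77, p79} ∩ (A ∖ {p76}) = ∅, so x is NOT a limit point.
  x = p77: open {p77, p79} ∋ x has {p77, p79} ∩ (A ∖ {p77}) = ∅, so x is NOT a limit point.
  x = p78: open {p77, p78, p79} ∋ x has {p77, p78, p79} ∩ (A ∖ {p78}) = ∅, so x is NOT a limit point.
  x = p79: open {p77, p79} ∋ x has {p77, p79} ∩ (A ∖ {p79}) = ∅, so x is NOT a limit point.
Collecting: A' = ∅.


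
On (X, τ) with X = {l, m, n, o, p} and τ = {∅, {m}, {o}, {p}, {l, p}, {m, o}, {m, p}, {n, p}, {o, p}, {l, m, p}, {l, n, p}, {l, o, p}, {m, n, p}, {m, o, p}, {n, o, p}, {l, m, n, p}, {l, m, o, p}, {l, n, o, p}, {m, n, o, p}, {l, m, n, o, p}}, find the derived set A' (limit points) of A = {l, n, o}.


A' = ∅

For each x ∈ X, list the open sets U ∈ τ with x ∈ U, then check whether U ∩ (A ∖ {x}) ≠ ∅ for every such U.
  x = l: open {l, p} ∋ x has {l, p} ∩ (A ∖ {l}) = ∅, so x is NOT a limit point.
  x = m: open {m} ∋ x has {m} ∩ (A ∖ {m}) = ∅, so x is NOT a limit point.
  x = n: open {n, p} ∋ x has {n, p} ∩ (A ∖ {n}) = ∅, so x is NOT a limit point.
  x = o: open {o} ∋ x has {o} ∩ (A ∖ {o}) = ∅, so x is NOT a limit point.
  x = p: open {p} ∋ x has {p} ∩ (A ∖ {p}) = ∅, so x is NOT a limit point.
Collecting: A' = ∅.


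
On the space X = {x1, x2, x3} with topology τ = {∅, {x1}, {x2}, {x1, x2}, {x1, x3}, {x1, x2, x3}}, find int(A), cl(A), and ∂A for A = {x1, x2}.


int(A) = {x1, x2}, cl(A) = {x1, x2, x3}, ∂A = {x3}.

Closed sets in (X, τ) are complements of opens:
  closed(X, τ) = {∅, {x2}, {x3}, {x1, x3}, {x2, x3}, {x1, x2, x3}}.
int(A) = ⋃ {U ∈ τ : U ⊆ A}. Opens contained in A: ∅, {x1}, {x2}, {x1, x2}.
Taking the union of these: int(A) = {x1, x2}.
cl(A) = ⋂ {C closed : A ⊆ C}. Closed sets containing A: {x1, x2, x3}.
Intersecting these: cl(A) = {x1, x2, x3}.
∂A = cl(A) ∖ int(A) = {x1, x2, x3} ∖ {x1, x2} = {x3}.


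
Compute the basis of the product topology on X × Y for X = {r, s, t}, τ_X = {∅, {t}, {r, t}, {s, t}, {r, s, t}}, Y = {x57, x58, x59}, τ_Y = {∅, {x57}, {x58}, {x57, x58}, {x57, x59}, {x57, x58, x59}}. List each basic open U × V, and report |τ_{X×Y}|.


Basis B = {∅ × ∅, {t} × {x57}, {t} × {x58}, {r, t} × {x57}, {r, t} × {x58}, {s, t} × {x57}, {s, t} × {x58}, {t} × {x57, x58}, {t} × {x57, x59}, {r, s, t} × {x57}, {r, s, t} × {x58}, {t} × {x57, x58, x59}, {r, t} × {x57, x58}, {r, t} × {x57, x59}, {s, t} × {x57, x58}, {s, t} × {x57, x59}, {r, t} × {x57, x58, x59}, {r, s, t} × {x57, x58}, {r, s, t} × {x57, x59}, {s, t} × {x57, x58, x59}, {r, s, t} × {x57, x58, x59}}; |τ_{X×Y}| = 70.

Enumerate products U × V with U ∈ τ_X, V ∈ τ_Y (deduplicated):
  ∅ × ∅ = {} (∅)
  {t} × {x57} = {(t,x57)}
  {t} × {x58} = {(t,x58)}
  {r, t} × {x57} = {(r,x57), (t,x57)}
  {r, t} × {x58} = {(r,x58), (t,x58)}
  {s, t} × {x57} = {(s,x57), (t,x57)}
  {s, t} × {x58} = {(s,x58), (t,x58)}
  {t} × {x57, x58} = {(t,x57), (t,x58)}
  {t} × {x57, x59} = {(t,x57), (t,x59)}
  {r, s, t} × {x57} = {(r,x57), (s,x57), (t,x57)}
  {r, s, t} × {x58} = {(r,x58), (s,x58), (t,x58)}
  {t} × {x57, x58, x59} = {(t,x57), (t,x58), (t,x59)}
  {r, t} × {x57, x58} = {(r,x57), (r,x58), (t,x57), (t,x58)}
  {r, t} × {x57, x59} = {(r,x57), (r,x59), (t,x57), (t,x59)}
  {s, t} × {x57, x58} = {(s,x57), (s,x58), (t,x57), (t,x58)}
  {s, t} × {x57, x59} = {(s,x57), (s,x59), (t,x57), (t,x59)}
  {r, t} × {x57, x58, x59} = {(r,x57), (r,x58), (r,x59), (t,x57), (t,x58), (t,x59)}
  {r, s, t} × {x57, x58} = {(r,x57), (r,x58), (s,x57), (s,x58), (t,x57), (t,x58)}
  {r, s, t} × {x57, x59} = {(r,x57), (r,x59), (s,x57), (s,x59), (t,x57), (t,x59)}
  {s, t} × {x57, x58, x59} = {(s,x57), (s,x58), (s,x59), (t,x57), (t,x58), (t,x59)}
  {r, s, t} × {x57, x58, x59} = {(r,x57), (r,x58), (r,x59), (s,x57), (s,x58), (s,x59), (t,x57), (t,x58), (t,x59)}
These 21 distinct sets form the basis B.
Close under arbitrary unions to get τ_{X×Y}; counting gives |τ_{X×Y}| = 70.


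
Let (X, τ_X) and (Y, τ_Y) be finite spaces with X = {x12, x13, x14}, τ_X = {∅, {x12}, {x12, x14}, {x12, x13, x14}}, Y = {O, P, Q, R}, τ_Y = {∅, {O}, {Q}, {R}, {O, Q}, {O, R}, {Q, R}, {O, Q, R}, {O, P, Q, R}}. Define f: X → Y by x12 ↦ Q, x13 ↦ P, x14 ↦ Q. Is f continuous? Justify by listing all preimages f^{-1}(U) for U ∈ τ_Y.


f IS continuous.

Compute f^{-1}(U) for each U ∈ τ_Y:
  U = ∅: f^{-1}(U) = ∅ ∈ τ_X ✓.
  U = {O}: f^{-1}(U) = ∅ ∈ τ_X ✓.
  U = {Q}: f^{-1}(U) = {x12, x14} ∈ τ_X ✓.
  U = {R}: f^{-1}(U) = ∅ ∈ τ_X ✓.
  U = {O, Q}: f^{-1}(U) = {x12, x14} ∈ τ_X ✓.
  U = {O, R}: f^{-1}(U) = ∅ ∈ τ_X ✓.
  U = {Q, R}: f^{-1}(U) = {x12, x14} ∈ τ_X ✓.
  U = {O, Q, R}: f^{-1}(U) = {x12, x14} ∈ τ_X ✓.
  U = {O, P, Q, R}: f^{-1}(U) = {x12, x13, x14} ∈ τ_X ✓.
Every preimage lies in τ_X, so f IS continuous.


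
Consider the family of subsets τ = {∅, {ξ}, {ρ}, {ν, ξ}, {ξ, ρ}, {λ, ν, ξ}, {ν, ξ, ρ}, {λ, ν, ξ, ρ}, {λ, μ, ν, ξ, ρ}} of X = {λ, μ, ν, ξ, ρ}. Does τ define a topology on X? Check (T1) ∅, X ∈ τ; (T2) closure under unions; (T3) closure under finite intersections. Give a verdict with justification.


τ IS a topology on X.

Axiom (T1): ∅ ∈ τ? Yes; X ∈ τ? Yes.
Axiom (T2/T3): check pairwise unions and intersections of members of τ.
All pairwise intersections and unions checked — each lies in τ. Therefore τ satisfies (T1), (T2), (T3): it IS a topology on X.


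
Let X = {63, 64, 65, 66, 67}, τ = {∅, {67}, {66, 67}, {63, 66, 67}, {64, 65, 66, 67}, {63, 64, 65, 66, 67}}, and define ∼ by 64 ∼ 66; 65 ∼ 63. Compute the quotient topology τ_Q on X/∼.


X/∼ = {[63=65], [64=66], [67]}; |τ_Q| = 3.

Equivalence classes: [63=65], [64=66], [67].
Quotient map π: X → X/∼ sends 63 ↦ [63=65], 64 ↦ [64=66], 65 ↦ [63=65], 66 ↦ [64=66], 67 ↦ [67].
For each subset V ⊆ X/∼, compute π^{-1}(V) ⊆ X and check whether π^{-1}(V) ∈ τ. V is open in τ_Q iff π^{-1}(V) ∈ τ.
  V = {}: π^{-1}(V) = ∅ ∈ τ ✓.
  V = {[63=65]}: π^{-1}(V) = {63, 65} ∉ τ ✗.
  V = {[64=66]}: π^{-1}(V) = {64, 66} ∉ τ ✗.
  V = {[63=65], [64=66]}: π^{-1}(V) = {63, 64, 65, 66} ∉ τ ✗.
  V = {[67]}: π^{-1}(V) = {67} ∈ τ ✓.
  V = {[63=65], [67]}: π^{-1}(V) = {63, 65, 67} ∉ τ ✗.
  V = {[64=66], [67]}: π^{-1}(V) = {64, 66, 67} ∉ τ ✗.
  V = {[63=65], [64=66], [67]}: π^{-1}(V) = {63, 64, 65, 66, 67} ∈ τ ✓.
Open sets in the quotient: τ_Q = {{}, {[67]}, {[63=65], [64=66], [67]}} (3 elements).


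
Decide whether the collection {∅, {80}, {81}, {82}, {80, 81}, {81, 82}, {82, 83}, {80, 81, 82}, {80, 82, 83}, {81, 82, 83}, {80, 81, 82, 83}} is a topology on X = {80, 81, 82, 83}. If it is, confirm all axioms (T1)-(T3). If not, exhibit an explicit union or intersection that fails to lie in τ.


τ is NOT a topology on X.

Axiom (T1): ∅ ∈ τ? Yes; X ∈ τ? Yes.
Axiom (T2/T3): check pairwise unions and intersections of members of τ.
Counterexample for (T2): {80} ∪ {82} = {80, 82} ∉ τ. Therefore τ is NOT a topology.


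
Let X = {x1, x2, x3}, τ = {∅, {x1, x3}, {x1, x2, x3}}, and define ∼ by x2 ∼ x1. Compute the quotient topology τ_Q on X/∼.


X/∼ = {[x1=x2], [x3]}; |τ_Q| = 2.

Equivalence classes: [x1=x2], [x3].
Quotient map π: X → X/∼ sends x1 ↦ [x1=x2], x2 ↦ [x1=x2], x3 ↦ [x3].
For each subset V ⊆ X/∼, compute π^{-1}(V) ⊆ X and check whether π^{-1}(V) ∈ τ. V is open in τ_Q iff π^{-1}(V) ∈ τ.
  V = {}: π^{-1}(V) = ∅ ∈ τ ✓.
  V = {[x1=x2]}: π^{-1}(V) = {x1, x2} ∉ τ ✗.
  V = {[x3]}: π^{-1}(V) = {x3} ∉ τ ✗.
  V = {[x1=x2], [x3]}: π^{-1}(V) = {x1, x2, x3} ∈ τ ✓.
Open sets in the quotient: τ_Q = {{}, {[x1=x2], [x3]}} (2 elements).


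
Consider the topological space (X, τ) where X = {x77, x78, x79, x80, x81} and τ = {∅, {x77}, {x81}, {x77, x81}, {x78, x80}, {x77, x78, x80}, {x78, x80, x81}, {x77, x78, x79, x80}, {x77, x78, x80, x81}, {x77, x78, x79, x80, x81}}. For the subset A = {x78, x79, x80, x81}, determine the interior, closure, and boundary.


int(A) = {x78, x80, x81}, cl(A) = {x78, x79, x80, x81}, ∂A = {x79}.

Closed sets in (X, τ) are complements of opens:
  closed(X, τ) = {∅, {x79}, {x81}, {x77, x79}, {x79, x81}, {x77, x79, x81}, {x78, x79, x80}, {x77, x78, x79, x80}, {x78, x79, x80, x81}, {x77, x78, x79, x80, x81}}.
int(A) = ⋃ {U ∈ τ : U ⊆ A}. Opens contained in A: ∅, {x81}, {x78, x80}, {x78, x80, x81}.
Taking the union of these: int(A) = {x78, x80, x81}.
cl(A) = ⋂ {C closed : A ⊆ C}. Closed sets containing A: {x78, x79, x80, x81}, {x77, x78, x79, x80, x81}.
Intersecting these: cl(A) = {x78, x79, x80, x81}.
∂A = cl(A) ∖ int(A) = {x78, x79, x80, x81} ∖ {x78, x80, x81} = {x79}.


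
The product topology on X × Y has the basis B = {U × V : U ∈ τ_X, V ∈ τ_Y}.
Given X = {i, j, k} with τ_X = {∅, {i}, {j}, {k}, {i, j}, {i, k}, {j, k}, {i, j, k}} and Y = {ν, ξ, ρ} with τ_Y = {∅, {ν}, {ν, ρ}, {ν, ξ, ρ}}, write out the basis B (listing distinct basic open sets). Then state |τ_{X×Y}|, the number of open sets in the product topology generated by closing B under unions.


Basis B = {∅ × ∅, {i} × {ν}, {j} × {ν}, {k} × {ν}, {i} × {ν, ρ}, {i, j} × {ν}, {i, k} × {ν}, {j} × {ν, ρ}, {j, k} × {ν}, {k} × {ν, ρ}, {i} × {ν, ξ, ρ}, {i, j, k} × {ν}, {j} × {ν, ξ, ρ}, {k} × {ν, ξ, ρ}, {i, j} × {ν, ρ}, {i, k} × {ν, ρ}, {j, k} × {ν, ρ}, {i, j} × {ν, ξ, ρ}, {i, k} × {ν, ξ, ρ}, {i, j, k} × {ν, ρ}, {j, k} × {ν, ξ, ρ}, {i, j, k} × {ν, ξ, ρ}}; |τ_{X×Y}| = 64.

Enumerate products U × V with U ∈ τ_X, V ∈ τ_Y (deduplicated):
  ∅ × ∅ = {} (∅)
  {i} × {ν} = {(i,ν)}
  {j} × {ν} = {(j,ν)}
  {k} × {ν} = {(k,ν)}
  {i} × {ν, ρ} = {(i,ν), (i,ρ)}
  {i, j} × {ν} = {(i,ν), (j,ν)}
  {i, k} × {ν} = {(i,ν), (k,ν)}
  {j} × {ν, ρ} = {(j,ν), (j,ρ)}
  {j, k} × {ν} = {(j,ν), (k,ν)}
  {k} × {ν, ρ} = {(k,ν), (k,ρ)}
  {i} × {ν, ξ, ρ} = {(i,ν), (i,ξ), (i,ρ)}
  {i, j, k} × {ν} = {(i,ν), (j,ν), (k,ν)}
  {j} × {ν, ξ, ρ} = {(j,ν), (j,ξ), (j,ρ)}
  {k} × {ν, ξ, ρ} = {(k,ν), (k,ξ), (k,ρ)}
  {i, j} × {ν, ρ} = {(i,ν), (i,ρ), (j,ν), (j,ρ)}
  {i, k} × {ν, ρ} = {(i,ν), (i,ρ), (k,ν), (k,ρ)}
  {j, k} × {ν, ρ} = {(j,ν), (j,ρ), (k,ν), (k,ρ)}
  {i, j} × {ν, ξ, ρ} = {(i,ν), (i,ξ), (i,ρ), (j,ν), (j,ξ), (j,ρ)}
  {i, k} × {ν, ξ, ρ} = {(i,ν), (i,ξ), (i,ρ), (k,ν), (k,ξ), (k,ρ)}
  {i, j, k} × {ν, ρ} = {(i,ν), (i,ρ), (j,ν), (j,ρ), (k,ν), (k,ρ)}
  {j, k} × {ν, ξ, ρ} = {(j,ν), (j,ξ), (j,ρ), (k,ν), (k,ξ), (k,ρ)}
  {i, j, k} × {ν, ξ, ρ} = {(i,ν), (i,ξ), (i,ρ), (j,ν), (j,ξ), (j,ρ), (k,ν), (k,ξ), (k,ρ)}
These 22 distinct sets form the basis B.
Close under arbitrary unions to get τ_{X×Y}; counting gives |τ_{X×Y}| = 64.


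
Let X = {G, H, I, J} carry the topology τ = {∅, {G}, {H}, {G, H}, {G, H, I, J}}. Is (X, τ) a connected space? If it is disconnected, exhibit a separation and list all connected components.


(X, τ) is connected.

Find clopen sets (U ∈ τ with X ∖ U ∈ τ):
  U = ∅, X ∖ U = {G, H, I, J} — both open, so U is clopen.
  U = {G, H, I, J}, X ∖ U = ∅ — both open, so U is clopen.
Only trivial clopens (∅ and X) exist, so (X, τ) is connected.
Compute connected components by grouping points that agree on all clopens:
  component: {G, H, I, J}


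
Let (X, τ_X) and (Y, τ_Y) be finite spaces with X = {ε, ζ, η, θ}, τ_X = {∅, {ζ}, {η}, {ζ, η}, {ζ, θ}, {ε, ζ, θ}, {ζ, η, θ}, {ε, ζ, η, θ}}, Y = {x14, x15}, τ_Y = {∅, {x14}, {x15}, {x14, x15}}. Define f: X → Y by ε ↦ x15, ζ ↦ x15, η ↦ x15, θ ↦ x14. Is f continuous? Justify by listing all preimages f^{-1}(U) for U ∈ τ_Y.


f is NOT continuous.

Compute f^{-1}(U) for each U ∈ τ_Y:
  U = ∅: f^{-1}(U) = ∅ ∈ τ_X ✓.
  U = {x14}: f^{-1}(U) = {θ} ∉ τ_X ✗.
  U = {x15}: f^{-1}(U) = {ε, ζ, η} ∉ τ_X ✗.
  U = {x14, x15}: f^{-1}(U) = {ε, ζ, η, θ} ∈ τ_X ✓.
Found U = {x14} with f^{-1}(U) = {θ} not in τ_X. Therefore f is NOT continuous.


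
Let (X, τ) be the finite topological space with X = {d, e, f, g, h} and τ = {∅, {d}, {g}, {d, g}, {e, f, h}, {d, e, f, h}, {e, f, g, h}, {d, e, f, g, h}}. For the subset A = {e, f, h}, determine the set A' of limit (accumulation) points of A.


A' = {e, f, h}

For each x ∈ X, list the open sets U ∈ τ with x ∈ U, then check whether U ∩ (A ∖ {x}) ≠ ∅ for every such U.
  x = d: open {d} ∋ x has {d} ∩ (A ∖ {d}) = ∅, so x is NOT a limit point.
  x = e: opens ∋ x are {e, f, h}, {d, e, f, h}, {e, f, g, h}, {d, e, f, g, h}; each meets A ∖ {e}, so x IS a limit point.
  x = f: opens ∋ x are {e, f, h}, {d, e, f, h}, {e, f, g, h}, {d, e, f, g, h}; each meets A ∖ {f}, so x IS a limit point.
  x = g: open {g} ∋ x has {g} ∩ (A ∖ {g}) = ∅, so x is NOT a limit point.
  x = h: opens ∋ x are {e, f, h}, {d, e, f, h}, {e, f, g, h}, {d, e, f, g, h}; each meets A ∖ {h}, so x IS a limit point.
Collecting: A' = {e, f, h}.


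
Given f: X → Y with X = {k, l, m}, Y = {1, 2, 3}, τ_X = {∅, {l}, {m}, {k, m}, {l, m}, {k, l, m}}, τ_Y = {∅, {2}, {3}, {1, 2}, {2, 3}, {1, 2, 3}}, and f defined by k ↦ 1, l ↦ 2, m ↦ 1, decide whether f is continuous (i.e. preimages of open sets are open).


f IS continuous.

Compute f^{-1}(U) for each U ∈ τ_Y:
  U = ∅: f^{-1}(U) = ∅ ∈ τ_X ✓.
  U = {2}: f^{-1}(U) = {l} ∈ τ_X ✓.
  U = {3}: f^{-1}(U) = ∅ ∈ τ_X ✓.
  U = {1, 2}: f^{-1}(U) = {k, l, m} ∈ τ_X ✓.
  U = {2, 3}: f^{-1}(U) = {l} ∈ τ_X ✓.
  U = {1, 2, 3}: f^{-1}(U) = {k, l, m} ∈ τ_X ✓.
Every preimage lies in τ_X, so f IS continuous.


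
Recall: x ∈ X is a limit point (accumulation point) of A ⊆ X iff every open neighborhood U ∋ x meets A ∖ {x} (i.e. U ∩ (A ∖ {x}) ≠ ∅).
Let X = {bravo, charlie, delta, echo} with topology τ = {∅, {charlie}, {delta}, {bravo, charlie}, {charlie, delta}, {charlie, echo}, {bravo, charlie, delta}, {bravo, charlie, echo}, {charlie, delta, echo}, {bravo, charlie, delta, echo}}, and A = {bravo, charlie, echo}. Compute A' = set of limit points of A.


A' = {bravo, echo}

For each x ∈ X, list the open sets U ∈ τ with x ∈ U, then check whether U ∩ (A ∖ {x}) ≠ ∅ for every such U.
  x = bravo: opens ∋ x are {bravo, charlie}, {bravo, charlie, delta}, {bravo, charlie, echo}, {bravo, charlie, delta, echo}; each meets A ∖ {bravo}, so x IS a limit point.
  x = charlie: open {charlie} ∋ x has {charlie} ∩ (A ∖ {charlie}) = ∅, so x is NOT a limit point.
  x = delta: open {delta} ∋ x has {delta} ∩ (A ∖ {delta}) = ∅, so x is NOT a limit point.
  x = echo: opens ∋ x are {charlie, echo}, {bravo, charlie, echo}, {charlie, delta, echo}, {bravo, charlie, delta, echo}; each meets A ∖ {echo}, so x IS a limit point.
Collecting: A' = {bravo, echo}.


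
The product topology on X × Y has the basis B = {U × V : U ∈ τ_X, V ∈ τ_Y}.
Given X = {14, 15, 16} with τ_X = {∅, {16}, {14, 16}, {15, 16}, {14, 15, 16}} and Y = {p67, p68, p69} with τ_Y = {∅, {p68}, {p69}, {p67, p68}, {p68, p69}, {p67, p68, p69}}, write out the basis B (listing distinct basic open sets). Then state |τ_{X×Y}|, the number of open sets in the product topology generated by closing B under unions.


Basis B = {∅ × ∅, {16} × {p68}, {16} × {p69}, {14, 16} × {p68}, {14, 16} × {p69}, {15, 16} × {p68}, {15, 16} × {p69}, {16} × {p67, p68}, {16} × {p68, p69}, {14, 15, 16} × {p68}, {14, 15, 16} × {p69}, {16} × {p67, p68, p69}, {14, 16} × {p67, p68}, {14, 16} × {p68, p69}, {15, 16} × {p67, p68}, {15, 16} × {p68, p69}, {14, 16} × {p67, p68, p69}, {14, 15, 16} × {p67, p68}, {14, 15, 16} × {p68, p69}, {15, 16} × {p67, p68, p69}, {14, 15, 16} × {p67, p68, p69}}; |τ_{X×Y}| = 70.

Enumerate products U × V with U ∈ τ_X, V ∈ τ_Y (deduplicated):
  ∅ × ∅ = {} (∅)
  {16} × {p68} = {(16,p68)}
  {16} × {p69} = {(16,p69)}
  {14, 16} × {p68} = {(14,p68), (16,p68)}
  {14, 16} × {p69} = {(14,p69), (16,p69)}
  {15, 16} × {p68} = {(15,p68), (16,p68)}
  {15, 16} × {p69} = {(15,p69), (16,p69)}
  {16} × {p67, p68} = {(16,p67), (16,p68)}
  {16} × {p68, p69} = {(16,p68), (16,p69)}
  {14, 15, 16} × {p68} = {(14,p68), (15,p68), (16,p68)}
  {14, 15, 16} × {p69} = {(14,p69), (15,p69), (16,p69)}
  {16} × {p67, p68, p69} = {(16,p67), (16,p68), (16,p69)}
  {14, 16} × {p67, p68} = {(14,p67), (14,p68), (16,p67), (16,p68)}
  {14, 16} × {p68, p69} = {(14,p68), (14,p69), (16,p68), (16,p69)}
  {15, 16} × {p67, p68} = {(15,p67), (15,p68), (16,p67), (16,p68)}
  {15, 16} × {p68, p69} = {(15,p68), (15,p69), (16,p68), (16,p69)}
  {14, 16} × {p67, p68, p69} = {(14,p67), (14,p68), (14,p69), (16,p67), (16,p68), (16,p69)}
  {14, 15, 16} × {p67, p68} = {(14,p67), (14,p68), (15,p67), (15,p68), (16,p67), (16,p68)}
  {14, 15, 16} × {p68, p69} = {(14,p68), (14,p69), (15,p68), (15,p69), (16,p68), (16,p69)}
  {15, 16} × {p67, p68, p69} = {(15,p67), (15,p68), (15,p69), (16,p67), (16,p68), (16,p69)}
  {14, 15, 16} × {p67, p68, p69} = {(14,p67), (14,p68), (14,p69), (15,p67), (15,p68), (15,p69), (16,p67), (16,p68), (16,p69)}
These 21 distinct sets form the basis B.
Close under arbitrary unions to get τ_{X×Y}; counting gives |τ_{X×Y}| = 70.


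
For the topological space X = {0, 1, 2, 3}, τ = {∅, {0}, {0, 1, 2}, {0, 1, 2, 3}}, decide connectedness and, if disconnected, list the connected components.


(X, τ) is connected.

Find clopen sets (U ∈ τ with X ∖ U ∈ τ):
  U = ∅, X ∖ U = {0, 1, 2, 3} — both open, so U is clopen.
  U = {0, 1, 2, 3}, X ∖ U = ∅ — both open, so U is clopen.
Only trivial clopens (∅ and X) exist, so (X, τ) is connected.
Compute connected components by grouping points that agree on all clopens:
  component: {0, 1, 2, 3}


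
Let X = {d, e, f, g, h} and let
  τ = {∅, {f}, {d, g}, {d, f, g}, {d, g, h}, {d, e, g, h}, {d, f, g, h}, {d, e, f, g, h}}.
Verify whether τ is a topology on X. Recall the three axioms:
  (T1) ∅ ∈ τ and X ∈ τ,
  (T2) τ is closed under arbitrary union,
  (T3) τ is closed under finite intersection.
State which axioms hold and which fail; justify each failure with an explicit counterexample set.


τ IS a topology on X.

Axiom (T1): ∅ ∈ τ? Yes; X ∈ τ? Yes.
Axiom (T2/T3): check pairwise unions and intersections of members of τ.
All pairwise intersections and unions checked — each lies in τ. Therefore τ satisfies (T1), (T2), (T3): it IS a topology on X.


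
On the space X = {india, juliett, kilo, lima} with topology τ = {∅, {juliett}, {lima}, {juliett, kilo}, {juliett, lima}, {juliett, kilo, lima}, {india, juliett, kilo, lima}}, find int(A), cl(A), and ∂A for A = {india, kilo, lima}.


int(A) = {lima}, cl(A) = {india, kilo, lima}, ∂A = {india, kilo}.

Closed sets in (X, τ) are complements of opens:
  closed(X, τ) = {∅, {india}, {india, kilo}, {india, lima}, {india, juliett, kilo}, {india, kilo, lima}, {india, juliett, kilo, lima}}.
int(A) = ⋃ {U ∈ τ : U ⊆ A}. Opens contained in A: ∅, {lima}.
Taking the union of these: int(A) = {lima}.
cl(A) = ⋂ {C closed : A ⊆ C}. Closed sets containing A: {india, kilo, lima}, {india, juliett, kilo, lima}.
Intersecting these: cl(A) = {india, kilo, lima}.
∂A = cl(A) ∖ int(A) = {india, kilo, lima} ∖ {lima} = {india, kilo}.


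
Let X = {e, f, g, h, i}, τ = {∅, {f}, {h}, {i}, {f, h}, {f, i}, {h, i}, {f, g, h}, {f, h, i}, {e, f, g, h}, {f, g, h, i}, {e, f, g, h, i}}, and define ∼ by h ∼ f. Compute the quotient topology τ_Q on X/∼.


X/∼ = {[e], [f=h], [g], [i]}; |τ_Q| = 8.

Equivalence classes: [e], [f=h], [g], [i].
Quotient map π: X → X/∼ sends e ↦ [e], f ↦ [f=h], g ↦ [g], h ↦ [f=h], i ↦ [i].
For each subset V ⊆ X/∼, compute π^{-1}(V) ⊆ X and check whether π^{-1}(V) ∈ τ. V is open in τ_Q iff π^{-1}(V) ∈ τ.
  V = {}: π^{-1}(V) = ∅ ∈ τ ✓.
  V = {[e]}: π^{-1}(V) = {e} ∉ τ ✗.
  V = {[f=h]}: π^{-1}(V) = {f, h} ∈ τ ✓.
  V = {[e], [f=h]}: π^{-1}(V) = {e, f, h} ∉ τ ✗.
  V = {[g]}: π^{-1}(V) = {g} ∉ τ ✗.
  V = {[e], [g]}: π^{-1}(V) = {e, g} ∉ τ ✗.
  V = {[f=h], [g]}: π^{-1}(V) = {f, g, h} ∈ τ ✓.
  V = {[e], [f=h], [g]}: π^{-1}(V) = {e, f, g, h} ∈ τ ✓.
  V = {[i]}: π^{-1}(V) = {i} ∈ τ ✓.
  V = {[e], [i]}: π^{-1}(V) = {e, i} ∉ τ ✗.
  V = {[f=h], [i]}: π^{-1}(V) = {f, h, i} ∈ τ ✓.
  V = {[e], [f=h], [i]}: π^{-1}(V) = {e, f, h, i} ∉ τ ✗.
  V = {[g], [i]}: π^{-1}(V) = {g, i} ∉ τ ✗.
  V = {[e], [g], [i]}: π^{-1}(V) = {e, g, i} ∉ τ ✗.
  V = {[f=h], [g], [i]}: π^{-1}(V) = {f, g, h, i} ∈ τ ✓.
  V = {[e], [f=h], [g], [i]}: π^{-1}(V) = {e, f, g, h, i} ∈ τ ✓.
Open sets in the quotient: τ_Q = {{}, {[f=h]}, {[f=h], [g]}, {[e], [f=h], [g]}, {[i]}, {[f=h], [i]}, {[f=h], [g], [i]}, {[e], [f=h], [g], [i]}} (8 elements).


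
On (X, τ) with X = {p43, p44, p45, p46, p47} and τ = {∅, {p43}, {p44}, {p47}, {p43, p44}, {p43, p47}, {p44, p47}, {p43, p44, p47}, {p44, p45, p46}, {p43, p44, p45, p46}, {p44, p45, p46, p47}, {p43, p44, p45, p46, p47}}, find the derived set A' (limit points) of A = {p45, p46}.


A' = {p45, p46}

For each x ∈ X, list the open sets U ∈ τ with x ∈ U, then check whether U ∩ (A ∖ {x}) ≠ ∅ for every such U.
  x = p43: open {p43} ∋ x has {p43} ∩ (A ∖ {p43}) = ∅, so x is NOT a limit point.
  x = p44: open {p44} ∋ x has {p44} ∩ (A ∖ {p44}) = ∅, so x is NOT a limit point.
  x = p45: opens ∋ x are {p44, p45, p46}, {p43, p44, p45, p46}, {p44, p45, p46, p47}, {p43, p44, p45, p46, p47}; each meets A ∖ {p45}, so x IS a limit point.
  x = p46: opens ∋ x are {p44, p45, p46}, {p43, p44, p45, p46}, {p44, p45, p46, p47}, {p43, p44, p45, p46, p47}; each meets A ∖ {p46}, so x IS a limit point.
  x = p47: open {p47} ∋ x has {p47} ∩ (A ∖ {p47}) = ∅, so x is NOT a limit point.
Collecting: A' = {p45, p46}.


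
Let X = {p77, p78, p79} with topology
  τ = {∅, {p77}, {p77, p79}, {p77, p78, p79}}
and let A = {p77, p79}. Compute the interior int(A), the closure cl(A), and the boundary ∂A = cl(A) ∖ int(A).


int(A) = {p77, p79}, cl(A) = {p77, p78, p79}, ∂A = {p78}.

Closed sets in (X, τ) are complements of opens:
  closed(X, τ) = {∅, {p78}, {p78, p79}, {p77, p78, p79}}.
int(A) = ⋃ {U ∈ τ : U ⊆ A}. Opens contained in A: ∅, {p77}, {p77, p79}.
Taking the union of these: int(A) = {p77, p79}.
cl(A) = ⋂ {C closed : A ⊆ C}. Closed sets containing A: {p77, p78, p79}.
Intersecting these: cl(A) = {p77, p78, p79}.
∂A = cl(A) ∖ int(A) = {p77, p78, p79} ∖ {p77, p79} = {p78}.


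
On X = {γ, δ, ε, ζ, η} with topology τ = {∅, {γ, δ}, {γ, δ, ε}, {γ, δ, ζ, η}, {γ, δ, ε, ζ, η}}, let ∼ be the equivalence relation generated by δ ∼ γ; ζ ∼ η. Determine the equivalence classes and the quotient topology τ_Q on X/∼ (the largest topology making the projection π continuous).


X/∼ = {[γ=δ], [ε], [ζ=η]}; |τ_Q| = 5.

Equivalence classes: [γ=δ], [ε], [ζ=η].
Quotient map π: X → X/∼ sends γ ↦ [γ=δ], δ ↦ [γ=δ], ε ↦ [ε], ζ ↦ [ζ=η], η ↦ [ζ=η].
For each subset V ⊆ X/∼, compute π^{-1}(V) ⊆ X and check whether π^{-1}(V) ∈ τ. V is open in τ_Q iff π^{-1}(V) ∈ τ.
  V = {}: π^{-1}(V) = ∅ ∈ τ ✓.
  V = {[γ=δ]}: π^{-1}(V) = {γ, δ} ∈ τ ✓.
  V = {[ε]}: π^{-1}(V) = {ε} ∉ τ ✗.
  V = {[γ=δ], [ε]}: π^{-1}(V) = {γ, δ, ε} ∈ τ ✓.
  V = {[ζ=η]}: π^{-1}(V) = {ζ, η} ∉ τ ✗.
  V = {[γ=δ], [ζ=η]}: π^{-1}(V) = {γ, δ, ζ, η} ∈ τ ✓.
  V = {[ε], [ζ=η]}: π^{-1}(V) = {ε, ζ, η} ∉ τ ✗.
  V = {[γ=δ], [ε], [ζ=η]}: π^{-1}(V) = {γ, δ, ε, ζ, η} ∈ τ ✓.
Open sets in the quotient: τ_Q = {{}, {[γ=δ]}, {[γ=δ], [ε]}, {[γ=δ], [ζ=η]}, {[γ=δ], [ε], [ζ=η]}} (5 elements).
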